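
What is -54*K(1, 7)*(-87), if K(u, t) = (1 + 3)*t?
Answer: 131544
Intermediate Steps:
K(u, t) = 4*t
-54*K(1, 7)*(-87) = -216*7*(-87) = -54*28*(-87) = -1512*(-87) = 131544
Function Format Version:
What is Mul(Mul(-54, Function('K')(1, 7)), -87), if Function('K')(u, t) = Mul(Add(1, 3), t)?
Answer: 131544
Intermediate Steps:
Function('K')(u, t) = Mul(4, t)
Mul(Mul(-54, Function('K')(1, 7)), -87) = Mul(Mul(-54, Mul(4, 7)), -87) = Mul(Mul(-54, 28), -87) = Mul(-1512, -87) = 131544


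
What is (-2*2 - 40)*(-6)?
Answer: 264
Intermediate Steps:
(-2*2 - 40)*(-6) = (-4 - 40)*(-6) = -44*(-6) = 264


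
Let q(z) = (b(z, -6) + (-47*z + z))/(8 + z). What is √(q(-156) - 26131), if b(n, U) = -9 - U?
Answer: I*√143358757/74 ≈ 161.8*I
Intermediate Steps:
q(z) = (-3 - 46*z)/(8 + z) (q(z) = ((-9 - 1*(-6)) + (-47*z + z))/(8 + z) = ((-9 + 6) - 46*z)/(8 + z) = (-3 - 46*z)/(8 + z))
√(q(-156) - 26131) = √((-3 - 46*(-156))/(8 - 156) - 26131) = √((-3 + 7176)/(-148) - 26131) = √(-1/148*7173 - 26131) = √(-7173/148 - 26131) = √(-3874561/148) = I*√143358757/74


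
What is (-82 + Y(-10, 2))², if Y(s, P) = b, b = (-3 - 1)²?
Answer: 4356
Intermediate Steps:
b = 16 (b = (-4)² = 16)
Y(s, P) = 16
(-82 + Y(-10, 2))² = (-82 + 16)² = (-66)² = 4356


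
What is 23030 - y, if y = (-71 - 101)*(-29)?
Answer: 18042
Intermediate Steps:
y = 4988 (y = -172*(-29) = 4988)
23030 - y = 23030 - 1*4988 = 23030 - 4988 = 18042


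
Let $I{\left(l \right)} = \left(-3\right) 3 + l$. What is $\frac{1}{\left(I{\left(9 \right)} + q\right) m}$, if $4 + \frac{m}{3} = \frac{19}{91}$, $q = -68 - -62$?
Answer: $\frac{91}{6210} \approx 0.014654$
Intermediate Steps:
$q = -6$ ($q = -68 + 62 = -6$)
$m = - \frac{1035}{91}$ ($m = -12 + 3 \cdot \frac{19}{91} = -12 + \frac{57}{91} = - \frac{1035}{91} \approx -11.374$)
$I{\left(l \right)} = -9 + l$
$\frac{1}{\left(I{\left(9 \right)} + q\right) m} = \frac{1}{\left(\left(-9 + 9\right) - 6\right) \left(- \frac{1035}{91}\right)} = \frac{1}{\left(0 - 6\right) \left(- \frac{1035}{91}\right)} = \frac{1}{\left(-6\right) \left(- \frac{1035}{91}\right)} = \frac{1}{\frac{6210}{91}} = \frac{91}{6210}$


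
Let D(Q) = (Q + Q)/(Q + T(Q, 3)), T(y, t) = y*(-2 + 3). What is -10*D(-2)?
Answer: -10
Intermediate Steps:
T(y, t) = y (T(y, t) = y*1 = y)
D(Q) = 1 (D(Q) = (Q + Q)/(Q + Q) = (2*Q)/((2*Q)) = (2*Q)*(1/(2*Q)) = 1)
-10*D(-2) = -10*1 = -10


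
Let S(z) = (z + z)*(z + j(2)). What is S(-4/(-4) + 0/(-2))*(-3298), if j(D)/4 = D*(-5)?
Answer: 257244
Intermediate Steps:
j(D) = -20*D (j(D) = 4*(D*(-5)) = 4*(-5*D) = -20*D)
S(z) = 2*z*(-40 + z) (S(z) = (z + z)*(z - 20*2) = (2*z)*(z - 40) = (2*z)*(-40 + z) = 2*z*(-40 + z))
S(-4/(-4) + 0/(-2))*(-3298) = (2*(-4/(-4) + 0/(-2))*(-40 + (-4/(-4) + 0/(-2))))*(-3298) = (2*(-4*(-¼) + 0*(-½))*(-40 + (-4*(-¼) + 0*(-½))))*(-3298) = (2*(1 + 0)*(-40 + (1 + 0)))*(-3298) = (2*1*(-40 + 1))*(-3298) = (2*1*(-39))*(-3298) = -78*(-3298) = 257244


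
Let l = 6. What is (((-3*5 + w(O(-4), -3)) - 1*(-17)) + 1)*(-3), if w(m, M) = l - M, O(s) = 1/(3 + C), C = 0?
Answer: -36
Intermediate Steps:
O(s) = ⅓ (O(s) = 1/(3 + 0) = 1/3 = ⅓)
w(m, M) = 6 - M
(((-3*5 + w(O(-4), -3)) - 1*(-17)) + 1)*(-3) = (((-3*5 + (6 - 1*(-3))) - 1*(-17)) + 1)*(-3) = (((-15 + (6 + 3)) + 17) + 1)*(-3) = (((-15 + 9) + 17) + 1)*(-3) = ((-6 + 17) + 1)*(-3) = (11 + 1)*(-3) = 12*(-3) = -36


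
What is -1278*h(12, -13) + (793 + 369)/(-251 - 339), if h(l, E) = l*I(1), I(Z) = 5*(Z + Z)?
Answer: -45241781/295 ≈ -1.5336e+5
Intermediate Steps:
I(Z) = 10*Z (I(Z) = 5*(2*Z) = 10*Z)
h(l, E) = 10*l (h(l, E) = l*(10*1) = l*10 = 10*l)
-1278*h(12, -13) + (793 + 369)/(-251 - 339) = -12780*12 + (793 + 369)/(-251 - 339) = -1278*120 + 1162/(-590) = -153360 + 1162*(-1/590) = -153360 - 581/295 = -45241781/295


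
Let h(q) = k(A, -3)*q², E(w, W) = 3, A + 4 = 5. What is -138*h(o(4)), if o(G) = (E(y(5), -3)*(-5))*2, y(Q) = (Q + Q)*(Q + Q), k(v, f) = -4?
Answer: 496800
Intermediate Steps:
A = 1 (A = -4 + 5 = 1)
y(Q) = 4*Q² (y(Q) = (2*Q)*(2*Q) = 4*Q²)
o(G) = -30 (o(G) = (3*(-5))*2 = -15*2 = -30)
h(q) = -4*q²
-138*h(o(4)) = -(-552)*(-30)² = -(-552)*900 = -138*(-3600) = 496800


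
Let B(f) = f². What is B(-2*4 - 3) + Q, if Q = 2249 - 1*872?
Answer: 1498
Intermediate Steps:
Q = 1377 (Q = 2249 - 872 = 1377)
B(-2*4 - 3) + Q = (-2*4 - 3)² + 1377 = (-8 - 3)² + 1377 = (-11)² + 1377 = 121 + 1377 = 1498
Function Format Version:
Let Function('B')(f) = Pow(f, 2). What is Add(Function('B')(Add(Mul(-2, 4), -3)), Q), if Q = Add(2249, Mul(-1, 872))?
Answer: 1498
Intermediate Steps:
Q = 1377 (Q = Add(2249, -872) = 1377)
Add(Function('B')(Add(Mul(-2, 4), -3)), Q) = Add(Pow(Add(Mul(-2, 4), -3), 2), 1377) = Add(Pow(Add(-8, -3), 2), 1377) = Add(Pow(-11, 2), 1377) = Add(121, 1377) = 1498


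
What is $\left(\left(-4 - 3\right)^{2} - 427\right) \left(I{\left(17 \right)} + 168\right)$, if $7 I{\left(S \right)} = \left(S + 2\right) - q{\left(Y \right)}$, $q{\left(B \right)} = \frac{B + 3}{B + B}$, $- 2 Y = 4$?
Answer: $- \frac{129087}{2} \approx -64544.0$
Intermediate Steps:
$Y = -2$ ($Y = \left(- \frac{1}{2}\right) 4 = -2$)
$q{\left(B \right)} = \frac{3 + B}{2 B}$
$I{\left(S \right)} = \frac{9}{28} + \frac{S}{7}$ ($I{\left(S \right)} = \frac{\left(S + 2\right) - \frac{3 - 2}{2 \left(-2\right)}}{7} = \frac{\left(2 + S\right) - \frac{1}{2} \left(- \frac{1}{2}\right) 1}{7} = \frac{\left(2 + S\right) - - \frac{1}{4}}{7} = \frac{\left(2 + S\right) + \frac{1}{4}}{7} = \frac{\frac{9}{4} + S}{7} = \frac{9}{28} + \frac{S}{7}$)
$\left(\left(-4 - 3\right)^{2} - 427\right) \left(I{\left(17 \right)} + 168\right) = \left(\left(-4 - 3\right)^{2} - 427\right) \left(\left(\frac{9}{28} + \frac{1}{7} \cdot 17\right) + 168\right) = \left(\left(-7\right)^{2} - 427\right) \left(\left(\frac{9}{28} + \frac{17}{7}\right) + 168\right) = \left(49 - 427\right) \left(\frac{11}{4} + 168\right) = \left(-378\right) \frac{683}{4} = - \frac{129087}{2}$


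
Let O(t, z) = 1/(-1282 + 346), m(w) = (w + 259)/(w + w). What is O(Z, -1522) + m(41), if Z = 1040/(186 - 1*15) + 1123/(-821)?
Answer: 140359/38376 ≈ 3.6575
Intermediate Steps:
m(w) = (259 + w)/(2*w) (m(w) = (259 + w)/((2*w)) = (259 + w)*(1/(2*w)) = (259 + w)/(2*w))
Z = 661807/140391 (Z = 1040/(186 - 15) + 1123*(-1/821) = 1040/171 - 1123/821 = 661807/140391 ≈ 4.7140)
O(t, z) = -1/936 (O(t, z) = 1/(-936) = -1/936)
O(Z, -1522) + m(41) = -1/936 + (½)*(259 + 41)/41 = -1/936 + (½)*(1/41)*300 = -1/936 + 150/41 = 140359/38376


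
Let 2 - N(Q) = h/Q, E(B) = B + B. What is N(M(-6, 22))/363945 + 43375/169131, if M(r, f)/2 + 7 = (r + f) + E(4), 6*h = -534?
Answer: 178918147439/697616327010 ≈ 0.25647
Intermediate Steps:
E(B) = 2*B
h = -89 (h = (⅙)*(-534) = -89)
M(r, f) = 2 + 2*f + 2*r (M(r, f) = -14 + 2*((r + f) + 2*4) = -14 + 2*((f + r) + 8) = -14 + 2*(8 + f + r) = -14 + (16 + 2*f + 2*r) = 2 + 2*f + 2*r)
N(Q) = 2 + 89/Q (N(Q) = 2 - (-89)/Q = 2 + 89/Q)
N(M(-6, 22))/363945 + 43375/169131 = (2 + 89/(2 + 2*22 + 2*(-6)))/363945 + 43375/169131 = (2 + 89/(2 + 44 - 12))*(1/363945) + 43375*(1/169131) = (2 + 89/34)*(1/363945) + 43375/169131 = (157/34)*(1/363945) + 43375/169131 = 157/12374130 + 43375/169131 = 178918147439/697616327010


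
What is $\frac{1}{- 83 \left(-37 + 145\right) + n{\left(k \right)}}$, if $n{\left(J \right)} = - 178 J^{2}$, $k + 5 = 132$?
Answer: $- \frac{1}{2879926} \approx -3.4723 \cdot 10^{-7}$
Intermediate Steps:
$k = 127$ ($k = -5 + 132 = 127$)
$\frac{1}{- 83 \left(-37 + 145\right) + n{\left(k \right)}} = \frac{1}{- 83 \left(-37 + 145\right) - 178 \cdot 127^{2}} = \frac{1}{\left(-83\right) 108 - 2870962} = \frac{1}{-8964 - 2870962} = \frac{1}{-2879926} = - \frac{1}{2879926}$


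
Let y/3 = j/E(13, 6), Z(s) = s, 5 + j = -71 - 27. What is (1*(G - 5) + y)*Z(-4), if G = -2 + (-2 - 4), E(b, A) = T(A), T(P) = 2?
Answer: 670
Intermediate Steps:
E(b, A) = 2
j = -103 (j = -5 + (-71 - 27) = -5 - 98 = -103)
y = -309/2 (y = 3*(-103/2) = -309/2 ≈ -154.50)
G = -8 (G = -2 - 6 = -8)
(1*(G - 5) + y)*Z(-4) = (1*(-8 - 5) - 309/2)*(-4) = (1*(-13) - 309/2)*(-4) = (-13 - 309/2)*(-4) = -335/2*(-4) = 670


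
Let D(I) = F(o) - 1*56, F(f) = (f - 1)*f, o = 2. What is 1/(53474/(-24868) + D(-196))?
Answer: -12434/698173 ≈ -0.017809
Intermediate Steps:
F(f) = f*(-1 + f) (F(f) = (-1 + f)*f = f*(-1 + f))
D(I) = -54 (D(I) = 2*(-1 + 2) - 1*56 = 2*1 - 56 = 2 - 56 = -54)
1/(53474/(-24868) + D(-196)) = 1/(53474/(-24868) - 54) = 1/(53474*(-1/24868) - 54) = 1/(-26737/12434 - 54) = 1/(-698173/12434) = -12434/698173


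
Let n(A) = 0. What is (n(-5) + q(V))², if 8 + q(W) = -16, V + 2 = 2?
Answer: 576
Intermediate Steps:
V = 0 (V = -2 + 2 = 0)
q(W) = -24 (q(W) = -8 - 16 = -24)
(n(-5) + q(V))² = (0 - 24)² = (-24)² = 576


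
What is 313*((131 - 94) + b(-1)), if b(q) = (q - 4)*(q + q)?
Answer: 14711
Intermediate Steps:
b(q) = 2*q*(-4 + q) (b(q) = (-4 + q)*(2*q) = 2*q*(-4 + q))
313*((131 - 94) + b(-1)) = 313*((131 - 94) + 2*(-1)*(-4 - 1)) = 313*(37 + 2*(-1)*(-5)) = 313*(37 + 10) = 313*47 = 14711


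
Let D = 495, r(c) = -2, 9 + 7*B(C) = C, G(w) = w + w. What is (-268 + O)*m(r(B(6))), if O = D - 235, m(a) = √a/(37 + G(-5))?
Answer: -8*I*√2/27 ≈ -0.41903*I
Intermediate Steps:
G(w) = 2*w
B(C) = -9/7 + C/7
m(a) = √a/27 (m(a) = √a/(37 + 2*(-5)) = √a/(37 - 10) = √a/27)
O = 260 (O = 495 - 235 = 260)
(-268 + O)*m(r(B(6))) = (-268 + 260)*(√(-2)/27) = -8*I*√2/27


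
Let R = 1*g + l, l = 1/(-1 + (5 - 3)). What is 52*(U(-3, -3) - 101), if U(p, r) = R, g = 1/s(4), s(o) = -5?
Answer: -26052/5 ≈ -5210.4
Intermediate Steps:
l = 1 (l = 1/(-1 + 2) = 1/1 = 1)
g = -⅕ (g = 1/(-5) = -⅕ ≈ -0.20000)
R = ⅘ (R = 1*(-⅕) + 1 = -⅕ + 1 = ⅘ ≈ 0.80000)
U(p, r) = ⅘
52*(U(-3, -3) - 101) = 52*(⅘ - 101) = 52*(-501/5) = -26052/5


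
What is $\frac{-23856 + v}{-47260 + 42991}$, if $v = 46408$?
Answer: $- \frac{22552}{4269} \approx -5.2827$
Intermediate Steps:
$\frac{-23856 + v}{-47260 + 42991} = \frac{-23856 + 46408}{-47260 + 42991} = \frac{22552}{-4269} = 22552 \left(- \frac{1}{4269}\right) = - \frac{22552}{4269}$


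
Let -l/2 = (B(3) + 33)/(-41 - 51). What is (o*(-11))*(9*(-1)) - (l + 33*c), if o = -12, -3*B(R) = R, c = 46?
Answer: -62254/23 ≈ -2706.7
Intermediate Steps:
B(R) = -R/3
l = 16/23 (l = -2*(-⅓*3 + 33)/(-41 - 51) = -2*(-1 + 33)/(-92) = -64*(-1)/92 = -2*(-8/23) = 16/23 ≈ 0.69565)
(o*(-11))*(9*(-1)) - (l + 33*c) = (-12*(-11))*(9*(-1)) - (16/23 + 33*46) = 132*(-9) - (16/23 + 1518) = -1188 - 1*34930/23 = -1188 - 34930/23 = -62254/23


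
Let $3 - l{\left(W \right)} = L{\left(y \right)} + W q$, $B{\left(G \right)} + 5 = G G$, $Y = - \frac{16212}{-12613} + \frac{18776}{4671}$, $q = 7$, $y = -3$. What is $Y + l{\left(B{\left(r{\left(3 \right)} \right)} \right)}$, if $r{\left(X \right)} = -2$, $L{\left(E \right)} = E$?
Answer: $\frac{1078447139}{58915323} \approx 18.305$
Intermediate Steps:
$Y = \frac{312547940}{58915323}$ ($Y = \left(-16212\right) \left(- \frac{1}{12613}\right) + 18776 \cdot \frac{1}{4671} = \frac{16212}{12613} + \frac{18776}{4671} = \frac{312547940}{58915323} \approx 5.305$)
$B{\left(G \right)} = -5 + G^{2}$ ($B{\left(G \right)} = -5 + G G = -5 + G^{2}$)
$l{\left(W \right)} = 6 - 7 W$ ($l{\left(W \right)} = 3 - \left(-3 + W 7\right) = 3 - \left(-3 + 7 W\right) = 6 - 7 W$)
$Y + l{\left(B{\left(r{\left(3 \right)} \right)} \right)} = \frac{312547940}{58915323} - \left(-6 + 7 \left(-5 + \left(-2\right)^{2}\right)\right) = \frac{312547940}{58915323} - \left(-6 + 7 \left(-5 + 4\right)\right) = \frac{312547940}{58915323} + \left(6 - -7\right) = \frac{312547940}{58915323} + \left(6 + 7\right) = \frac{312547940}{58915323} + 13 = \frac{1078447139}{58915323}$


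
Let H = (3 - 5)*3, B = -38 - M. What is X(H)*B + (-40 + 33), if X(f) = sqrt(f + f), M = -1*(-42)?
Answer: -7 - 160*I*sqrt(3) ≈ -7.0 - 277.13*I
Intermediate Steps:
M = 42
B = -80 (B = -38 - 1*42 = -38 - 42 = -80)
H = -6 (H = -2*3 = -6)
X(f) = sqrt(2)*sqrt(f) (X(f) = sqrt(2*f) = sqrt(2)*sqrt(f))
X(H)*B + (-40 + 33) = (sqrt(2)*sqrt(-6))*(-80) + (-40 + 33) = (sqrt(2)*(I*sqrt(6)))*(-80) - 7 = (2*I*sqrt(3))*(-80) - 7 = -160*I*sqrt(3) - 7 = -7 - 160*I*sqrt(3)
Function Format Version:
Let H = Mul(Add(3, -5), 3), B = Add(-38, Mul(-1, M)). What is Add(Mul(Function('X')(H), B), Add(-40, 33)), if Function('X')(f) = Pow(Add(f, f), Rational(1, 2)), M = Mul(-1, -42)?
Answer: Add(-7, Mul(-160, I, Pow(3, Rational(1, 2)))) ≈ Add(-7.0000, Mul(-277.13, I))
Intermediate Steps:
M = 42
B = -80 (B = Add(-38, Mul(-1, 42)) = Add(-38, -42) = -80)
H = -6 (H = Mul(-2, 3) = -6)
Function('X')(f) = Mul(Pow(2, Rational(1, 2)), Pow(f, Rational(1, 2))) (Function('X')(f) = Pow(Mul(2, f), Rational(1, 2)) = Mul(Pow(2, Rational(1, 2)), Pow(f, Rational(1, 2))))
Add(Mul(Function('X')(H), B), Add(-40, 33)) = Add(Mul(Mul(Pow(2, Rational(1, 2)), Pow(-6, Rational(1, 2))), -80), Add(-40, 33)) = Add(Mul(Mul(Pow(2, Rational(1, 2)), Mul(I, Pow(6, Rational(1, 2)))), -80), -7) = Add(Mul(Mul(2, I, Pow(3, Rational(1, 2))), -80), -7) = Add(Mul(-160, I, Pow(3, Rational(1, 2))), -7) = Add(-7, Mul(-160, I, Pow(3, Rational(1, 2))))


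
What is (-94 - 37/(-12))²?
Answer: 1190281/144 ≈ 8265.8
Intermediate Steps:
(-94 - 37/(-12))² = (-94 - 37*(-1/12))² = (-94 + 37/12)² = (-1091/12)² = 1190281/144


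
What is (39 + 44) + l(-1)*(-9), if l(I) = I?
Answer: 92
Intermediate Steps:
(39 + 44) + l(-1)*(-9) = (39 + 44) - 1*(-9) = 83 + 9 = 92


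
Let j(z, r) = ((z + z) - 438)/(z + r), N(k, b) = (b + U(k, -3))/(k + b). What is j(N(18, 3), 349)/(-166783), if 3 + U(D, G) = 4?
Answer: 9190/1223019739 ≈ 7.5142e-6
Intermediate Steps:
U(D, G) = 1 (U(D, G) = -3 + 4 = 1)
N(k, b) = (1 + b)/(b + k) (N(k, b) = (b + 1)/(k + b) = (1 + b)/(b + k))
j(z, r) = (-438 + 2*z)/(r + z) (j(z, r) = (2*z - 438)/(r + z) = (-438 + 2*z)/(r + z))
j(N(18, 3), 349)/(-166783) = (2*(-219 + (1 + 3)/(3 + 18))/(349 + (1 + 3)/(3 + 18)))/(-166783) = (2*(-219 + 4/21)/(349 + 4/21))*(-1/166783) = (2*(-4595/21)/(7333/21))*(-1/166783) = (2*(21/7333)*(-4595/21))*(-1/166783) = -9190/7333*(-1/166783) = 9190/1223019739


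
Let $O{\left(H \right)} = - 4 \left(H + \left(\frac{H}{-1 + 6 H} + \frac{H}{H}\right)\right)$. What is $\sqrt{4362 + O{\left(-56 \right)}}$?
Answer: $\frac{\sqrt{520297670}}{337} \approx 67.686$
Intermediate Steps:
$O{\left(H \right)} = -4 - 4 H - \frac{4 H}{-1 + 6 H}$ ($O{\left(H \right)} = - 4 \left(H + \left(\frac{H}{-1 + 6 H} + 1\right)\right) = - 4 \left(H + \left(1 + \frac{H}{-1 + 6 H}\right)\right) = - 4 \left(1 + H + \frac{H}{-1 + 6 H}\right) = -4 - 4 H - \frac{4 H}{-1 + 6 H}$)
$\sqrt{4362 + O{\left(-56 \right)}} = \sqrt{4362 + \frac{4 \left(1 - -336 - 6 \left(-56\right)^{2}\right)}{-1 + 6 \left(-56\right)}} = \sqrt{4362 + \frac{4 \left(1 + 336 - 18816\right)}{-1 - 336}} = \sqrt{4362 + \frac{4 \left(1 + 336 - 18816\right)}{-337}} = \sqrt{4362 + 4 \left(- \frac{1}{337}\right) \left(-18479\right)} = \sqrt{4362 + \frac{73916}{337}} = \sqrt{\frac{1543910}{337}} = \frac{\sqrt{520297670}}{337}$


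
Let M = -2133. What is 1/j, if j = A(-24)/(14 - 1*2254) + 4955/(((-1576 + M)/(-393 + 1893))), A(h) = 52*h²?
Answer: -129815/261873312 ≈ -0.00049572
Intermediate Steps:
j = -261873312/129815 (j = (52*(-24)²)/(14 - 1*2254) + 4955/(((-1576 - 2133)/(-393 + 1893))) = (52*576)/(14 - 2254) + 4955/((-3709/1500)) = 29952/(-2240) + 4955/((-3709*1/1500)) = 29952*(-1/2240) + 4955/(-3709/1500) = -468/35 + 4955*(-1500/3709) = -468/35 - 7432500/3709 = -261873312/129815 ≈ -2017.3)
1/j = 1/(-261873312/129815) = -129815/261873312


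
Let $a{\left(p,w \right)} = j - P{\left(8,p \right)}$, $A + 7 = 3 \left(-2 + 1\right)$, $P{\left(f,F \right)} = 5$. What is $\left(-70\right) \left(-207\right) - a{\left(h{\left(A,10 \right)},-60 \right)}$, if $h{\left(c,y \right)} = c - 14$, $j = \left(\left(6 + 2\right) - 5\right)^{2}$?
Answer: $14486$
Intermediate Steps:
$j = 9$ ($j = \left(8 - 5\right)^{2} = 3^{2} = 9$)
$A = -10$ ($A = -7 + 3 \left(-2 + 1\right) = -7 + 3 \left(-1\right) = -7 - 3 = -10$)
$h{\left(c,y \right)} = -14 + c$
$a{\left(p,w \right)} = 4$ ($a{\left(p,w \right)} = 9 - 5 = 4$)
$\left(-70\right) \left(-207\right) - a{\left(h{\left(A,10 \right)},-60 \right)} = \left(-70\right) \left(-207\right) - 4 = 14490 - 4 = 14486$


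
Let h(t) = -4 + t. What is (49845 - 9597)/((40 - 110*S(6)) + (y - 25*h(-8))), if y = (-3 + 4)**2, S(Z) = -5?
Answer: 4472/99 ≈ 45.172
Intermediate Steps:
y = 1 (y = 1**2 = 1)
(49845 - 9597)/((40 - 110*S(6)) + (y - 25*h(-8))) = (49845 - 9597)/((40 - 110*(-5)) + (1 - 25*(-4 - 8))) = 40248/((40 + 550) + (1 - 25*(-12))) = 40248/(590 + (1 + 300)) = 40248/(590 + 301) = 40248/891 = 40248*(1/891) = 4472/99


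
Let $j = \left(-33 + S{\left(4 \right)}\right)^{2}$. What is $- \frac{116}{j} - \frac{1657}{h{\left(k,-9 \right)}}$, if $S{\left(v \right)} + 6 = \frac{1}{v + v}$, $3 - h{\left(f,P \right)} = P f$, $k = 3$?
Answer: $- \frac{160489417}{2901630} \approx -55.31$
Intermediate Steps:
$h{\left(f,P \right)} = 3 - P f$
$S{\left(v \right)} = -6 + \frac{1}{2 v}$ ($S{\left(v \right)} = -6 + \frac{1}{v + v} = -6 + \frac{1}{2 v}$)
$j = \frac{96721}{64}$ ($j = \left(-33 - \left(6 - \frac{1}{2 \cdot 4}\right)\right)^{2} = \left(-33 + \left(-6 + \frac{1}{2} \cdot \frac{1}{4}\right)\right)^{2} = \left(-33 + \left(-6 + \frac{1}{8}\right)\right)^{2} = \left(-33 - \frac{47}{8}\right)^{2} = \left(- \frac{311}{8}\right)^{2} = \frac{96721}{64} \approx 1511.3$)
$- \frac{116}{j} - \frac{1657}{h{\left(k,-9 \right)}} = - \frac{116}{\frac{96721}{64}} - \frac{1657}{3 - \left(-9\right) 3} = \left(-116\right) \frac{64}{96721} - \frac{1657}{3 + 27} = - \frac{7424}{96721} - \frac{1657}{30} = - \frac{160489417}{2901630}$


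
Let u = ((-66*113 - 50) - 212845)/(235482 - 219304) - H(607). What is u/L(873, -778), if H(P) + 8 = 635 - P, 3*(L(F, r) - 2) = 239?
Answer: -1631739/3963610 ≈ -0.41168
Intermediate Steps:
L(F, r) = 245/3 (L(F, r) = 2 + (⅓)*239 = 2 + 239/3 = 245/3)
H(P) = 627 - P (H(P) = -8 + (635 - P) = 627 - P)
u = -543913/16178 (u = ((-66*113 - 50) - 212845)/(235482 - 219304) - (627 - 1*607) = ((-7458 - 50) - 212845)/16178 - (627 - 607) = (-7508 - 212845)*(1/16178) - 1*20 = -220353*1/16178 - 20 = -220353/16178 - 20 = -543913/16178 ≈ -33.621)
u/L(873, -778) = -543913/(16178*245/3) = -543913/16178*3/245 = -1631739/3963610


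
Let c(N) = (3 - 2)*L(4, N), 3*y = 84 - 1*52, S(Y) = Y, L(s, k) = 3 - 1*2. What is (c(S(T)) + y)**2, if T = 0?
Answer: 1225/9 ≈ 136.11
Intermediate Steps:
L(s, k) = 1 (L(s, k) = 3 - 2 = 1)
y = 32/3 (y = (84 - 1*52)/3 = (84 - 52)/3 = (1/3)*32 = 32/3 ≈ 10.667)
c(N) = 1 (c(N) = (3 - 2)*1 = 1*1 = 1)
(c(S(T)) + y)**2 = (1 + 32/3)**2 = (35/3)**2 = 1225/9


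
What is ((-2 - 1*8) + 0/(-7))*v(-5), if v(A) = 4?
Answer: -40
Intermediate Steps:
((-2 - 1*8) + 0/(-7))*v(-5) = ((-2 - 1*8) + 0/(-7))*4 = ((-2 - 8) + 0*(-⅐))*4 = (-10 + 0)*4 = -10*4 = -40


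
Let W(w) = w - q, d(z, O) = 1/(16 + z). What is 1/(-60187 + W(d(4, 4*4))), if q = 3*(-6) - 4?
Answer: -20/1203299 ≈ -1.6621e-5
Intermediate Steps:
q = -22 (q = -18 - 4 = -22)
W(w) = 22 + w (W(w) = w - 1*(-22) = w + 22 = 22 + w)
1/(-60187 + W(d(4, 4*4))) = 1/(-60187 + (22 + 1/(16 + 4))) = 1/(-60187 + (22 + 1/20)) = 1/(-60187 + 441/20) = 1/(-1203299/20) = -20/1203299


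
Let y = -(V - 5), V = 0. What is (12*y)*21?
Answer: 1260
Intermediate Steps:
y = 5 (y = -(0 - 5) = -1*(-5) = 5)
(12*y)*21 = (12*5)*21 = 60*21 = 1260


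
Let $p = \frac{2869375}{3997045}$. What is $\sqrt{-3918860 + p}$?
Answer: $\frac{107 i \sqrt{218740993624465}}{799409} \approx 1979.6 i$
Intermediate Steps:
$p = \frac{573875}{799409}$ ($p = 2869375 \cdot \frac{1}{3997045} = \frac{573875}{799409} \approx 0.71787$)
$\sqrt{-3918860 + p} = \sqrt{-3918860 + \frac{573875}{799409}} = \sqrt{- \frac{3132771379865}{799409}} = \frac{107 i \sqrt{218740993624465}}{799409}$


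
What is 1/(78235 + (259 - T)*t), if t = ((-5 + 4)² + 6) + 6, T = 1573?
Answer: 1/61153 ≈ 1.6352e-5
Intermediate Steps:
t = 13 (t = ((-1)² + 6) + 6 = (1 + 6) + 6 = 7 + 6 = 13)
1/(78235 + (259 - T)*t) = 1/(78235 + (259 - 1*1573)*13) = 1/(78235 + (259 - 1573)*13) = 1/(78235 - 1314*13) = 1/(78235 - 17082) = 1/61153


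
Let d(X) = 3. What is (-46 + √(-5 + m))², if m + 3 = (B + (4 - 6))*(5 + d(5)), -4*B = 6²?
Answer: 2020 - 368*I*√6 ≈ 2020.0 - 901.41*I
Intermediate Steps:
B = -9 (B = -¼*6² = -¼*36 = -9)
m = -91 (m = -3 + (-9 + (4 - 6))*(5 + 3) = -3 + (-9 - 2)*8 = -3 - 11*8 = -3 - 88 = -91)
(-46 + √(-5 + m))² = (-46 + √(-5 - 91))² = (-46 + √(-96))² = (-46 + 4*I*√6)²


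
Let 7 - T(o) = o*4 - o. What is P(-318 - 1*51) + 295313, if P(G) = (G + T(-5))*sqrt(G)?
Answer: 295313 - 1041*I*sqrt(41) ≈ 2.9531e+5 - 6665.6*I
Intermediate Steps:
T(o) = 7 - 3*o (T(o) = 7 - (o*4 - o) = 7 - (4*o - o) = 7 - 3*o)
P(G) = sqrt(G)*(22 + G) (P(G) = (G + (7 - 3*(-5)))*sqrt(G) = (G + (7 + 15))*sqrt(G) = (G + 22)*sqrt(G) = (22 + G)*sqrt(G) = sqrt(G)*(22 + G))
P(-318 - 1*51) + 295313 = sqrt(-318 - 1*51)*(22 + (-318 - 1*51)) + 295313 = sqrt(-318 - 51)*(22 + (-318 - 51)) + 295313 = sqrt(-369)*(22 - 369) + 295313 = (3*I*sqrt(41))*(-347) + 295313 = -1041*I*sqrt(41) + 295313 = 295313 - 1041*I*sqrt(41)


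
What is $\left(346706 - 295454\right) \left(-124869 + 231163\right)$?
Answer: $5447780088$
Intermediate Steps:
$\left(346706 - 295454\right) \left(-124869 + 231163\right) = 51252 \cdot 106294 = 5447780088$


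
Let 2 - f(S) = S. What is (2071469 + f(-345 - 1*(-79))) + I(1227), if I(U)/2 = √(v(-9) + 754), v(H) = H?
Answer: 2071737 + 2*√745 ≈ 2.0718e+6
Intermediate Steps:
f(S) = 2 - S
I(U) = 2*√745 (I(U) = 2*√(-9 + 754) = 2*√745)
(2071469 + f(-345 - 1*(-79))) + I(1227) = (2071469 + (2 - (-345 - 1*(-79)))) + 2*√745 = (2071469 + (2 - (-345 + 79))) + 2*√745 = (2071469 + (2 - 1*(-266))) + 2*√745 = (2071469 + (2 + 266)) + 2*√745 = (2071469 + 268) + 2*√745 = 2071737 + 2*√745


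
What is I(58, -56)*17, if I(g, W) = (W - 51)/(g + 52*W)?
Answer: 1819/2854 ≈ 0.63735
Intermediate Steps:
I(g, W) = (-51 + W)/(g + 52*W)
I(58, -56)*17 = ((-51 - 56)/(58 + 52*(-56)))*17 = (-107/(58 - 2912))*17 = (-107/(-2854))*17 = -1/2854*(-107)*17 = (107/2854)*17 = 1819/2854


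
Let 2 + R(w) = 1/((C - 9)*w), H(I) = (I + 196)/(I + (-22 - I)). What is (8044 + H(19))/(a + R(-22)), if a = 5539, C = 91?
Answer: 14493746/9988747 ≈ 1.4510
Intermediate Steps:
H(I) = -98/11 - I/22 (H(I) = (196 + I)/(-22) = (196 + I)*(-1/22) = -98/11 - I/22)
R(w) = -2 + 1/(82*w) (R(w) = -2 + 1/((91 - 9)*w) = -2 + 1/(82*w))
(8044 + H(19))/(a + R(-22)) = (8044 + (-98/11 - 1/22*19))/(5539 + (-2 + (1/82)/(-22))) = (8044 + (-98/11 - 19/22))/(5539 + (-2 + (1/82)*(-1/22))) = (8044 - 215/22)/(5539 + (-2 - 1/1804)) = 176753/(22*(5539 - 3609/1804)) = 176753/(22*(9988747/1804)) = (176753/22)*(1804/9988747) = 14493746/9988747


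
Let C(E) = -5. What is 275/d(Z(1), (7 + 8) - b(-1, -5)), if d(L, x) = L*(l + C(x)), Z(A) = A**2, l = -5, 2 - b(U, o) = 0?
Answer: -55/2 ≈ -27.500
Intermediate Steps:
b(U, o) = 2 (b(U, o) = 2 - 1*0 = 2 + 0 = 2)
d(L, x) = -10*L (d(L, x) = L*(-5 - 5) = L*(-10) = -10*L)
275/d(Z(1), (7 + 8) - b(-1, -5)) = 275/((-10*1**2)) = 275/((-10*1)) = 275/(-10) = 275*(-1/10) = -55/2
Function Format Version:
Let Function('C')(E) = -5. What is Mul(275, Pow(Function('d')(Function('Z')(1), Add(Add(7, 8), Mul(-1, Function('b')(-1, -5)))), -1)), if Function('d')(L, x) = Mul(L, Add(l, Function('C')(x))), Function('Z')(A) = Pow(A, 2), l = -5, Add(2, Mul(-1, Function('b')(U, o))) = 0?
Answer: Rational(-55, 2) ≈ -27.500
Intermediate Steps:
Function('b')(U, o) = 2 (Function('b')(U, o) = Add(2, Mul(-1, 0)) = Add(2, 0) = 2)
Function('d')(L, x) = Mul(-10, L) (Function('d')(L, x) = Mul(L, Add(-5, -5)) = Mul(L, -10) = Mul(-10, L))
Mul(275, Pow(Function('d')(Function('Z')(1), Add(Add(7, 8), Mul(-1, Function('b')(-1, -5)))), -1)) = Mul(275, Pow(Mul(-10, Pow(1, 2)), -1)) = Mul(275, Pow(Mul(-10, 1), -1)) = Mul(275, Pow(-10, -1)) = Mul(275, Rational(-1, 10)) = Rational(-55, 2)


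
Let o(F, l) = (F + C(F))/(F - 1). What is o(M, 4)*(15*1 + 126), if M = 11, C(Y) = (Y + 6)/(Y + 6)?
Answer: 846/5 ≈ 169.20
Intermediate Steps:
C(Y) = 1 (C(Y) = (6 + Y)/(6 + Y) = 1)
o(F, l) = (1 + F)/(-1 + F) (o(F, l) = (F + 1)/(F - 1) = (1 + F)/(-1 + F))
o(M, 4)*(15*1 + 126) = ((1 + 11)/(-1 + 11))*(15*1 + 126) = (12/10)*(15 + 126) = ((⅒)*12)*141 = (6/5)*141 = 846/5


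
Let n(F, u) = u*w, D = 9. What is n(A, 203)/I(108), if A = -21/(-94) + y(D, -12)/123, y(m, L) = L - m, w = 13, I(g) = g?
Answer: 2639/108 ≈ 24.435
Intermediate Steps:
A = 203/3854 (A = -21/(-94) + (-12 - 1*9)/123 = -21*(-1/94) + (-12 - 9)*(1/123) = 21/94 - 21*1/123 = 21/94 - 7/41 = 203/3854 ≈ 0.052673)
n(F, u) = 13*u (n(F, u) = u*13 = 13*u)
n(A, 203)/I(108) = (13*203)/108 = 2639*(1/108) = 2639/108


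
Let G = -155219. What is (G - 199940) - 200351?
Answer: -555510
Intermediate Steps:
(G - 199940) - 200351 = (-155219 - 199940) - 200351 = -355159 - 200351 = -555510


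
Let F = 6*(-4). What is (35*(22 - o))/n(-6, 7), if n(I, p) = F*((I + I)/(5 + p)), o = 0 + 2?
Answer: 175/6 ≈ 29.167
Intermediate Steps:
o = 2
F = -24
n(I, p) = -48*I/(5 + p) (n(I, p) = -24*(I + I)/(5 + p) = -24*2*I/(5 + p) = -48*I/(5 + p))
(35*(22 - o))/n(-6, 7) = (35*(22 - 1*2))/((-48*(-6)/(5 + 7))) = (35*(22 - 2))/((-48*(-6)/12)) = (35*20)/((-48*(-6)*1/12)) = 700/24 = 700*(1/24) = 175/6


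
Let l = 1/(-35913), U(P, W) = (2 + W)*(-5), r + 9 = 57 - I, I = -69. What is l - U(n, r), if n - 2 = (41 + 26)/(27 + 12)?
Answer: 21368234/35913 ≈ 595.00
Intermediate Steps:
r = 117 (r = -9 + (57 - 1*(-69)) = -9 + (57 + 69) = -9 + 126 = 117)
n = 145/39 (n = 2 + (41 + 26)/(27 + 12) = 2 + 67/39 = 145/39 ≈ 3.7179)
U(P, W) = -10 - 5*W
l = -1/35913 ≈ -2.7845e-5
l - U(n, r) = -1/35913 - (-10 - 5*117) = -1/35913 - (-10 - 585) = -1/35913 - 1*(-595) = -1/35913 + 595 = 21368234/35913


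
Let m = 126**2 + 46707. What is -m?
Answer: -62583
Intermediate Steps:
m = 62583 (m = 15876 + 46707 = 62583)
-m = -1*62583 = -62583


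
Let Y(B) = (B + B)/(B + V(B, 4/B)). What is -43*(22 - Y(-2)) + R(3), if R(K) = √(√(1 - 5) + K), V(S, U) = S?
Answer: -903 + √(3 + 2*I) ≈ -901.18 + 0.55025*I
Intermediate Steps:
Y(B) = 1 (Y(B) = (B + B)/(B + B) = (2*B)/((2*B)) = (2*B)*(1/(2*B)) = 1)
R(K) = √(K + 2*I) (R(K) = √(√(-4) + K) = √(2*I + K) = √(K + 2*I))
-43*(22 - Y(-2)) + R(3) = -43*(22 - 1*1) + √(3 + 2*I) = -43*(22 - 1) + √(3 + 2*I) = -43*21 + √(3 + 2*I) = -903 + √(3 + 2*I)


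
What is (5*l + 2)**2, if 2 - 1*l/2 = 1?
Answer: 144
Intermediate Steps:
l = 2 (l = 4 - 2*1 = 4 - 2 = 2)
(5*l + 2)**2 = (5*2 + 2)**2 = (10 + 2)**2 = 12**2 = 144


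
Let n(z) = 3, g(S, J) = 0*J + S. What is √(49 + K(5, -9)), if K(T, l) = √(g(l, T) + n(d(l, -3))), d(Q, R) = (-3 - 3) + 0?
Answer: √(49 + I*√6) ≈ 7.0022 + 0.17491*I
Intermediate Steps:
g(S, J) = S (g(S, J) = 0 + S = S)
d(Q, R) = -6 (d(Q, R) = -6 + 0 = -6)
K(T, l) = √(3 + l) (K(T, l) = √(l + 3) = √(3 + l))
√(49 + K(5, -9)) = √(49 + √(3 - 9)) = √(49 + √(-6)) = √(49 + I*√6)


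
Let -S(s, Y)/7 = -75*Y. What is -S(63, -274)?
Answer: 143850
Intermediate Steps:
S(s, Y) = 525*Y (S(s, Y) = -(-525)*Y = 525*Y)
-S(63, -274) = -525*(-274) = -1*(-143850) = 143850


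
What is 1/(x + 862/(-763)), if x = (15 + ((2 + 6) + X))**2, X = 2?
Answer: 763/476013 ≈ 0.0016029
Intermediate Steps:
x = 625 (x = (15 + ((2 + 6) + 2))**2 = (15 + (8 + 2))**2 = (15 + 10)**2 = 25**2 = 625)
1/(x + 862/(-763)) = 1/(625 + 862/(-763)) = 1/(625 + 862*(-1/763)) = 1/(625 - 862/763) = 1/(476013/763) = 763/476013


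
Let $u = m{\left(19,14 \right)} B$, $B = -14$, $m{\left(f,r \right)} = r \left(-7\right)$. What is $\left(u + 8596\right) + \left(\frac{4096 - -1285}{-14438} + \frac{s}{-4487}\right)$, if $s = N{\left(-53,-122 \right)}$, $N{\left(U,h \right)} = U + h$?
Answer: $\frac{92248339473}{9254758} \approx 9967.7$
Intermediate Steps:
$m{\left(f,r \right)} = - 7 r$
$s = -175$ ($s = -53 - 122 = -175$)
$u = 1372$ ($u = \left(-7\right) 14 \left(-14\right) = \left(-98\right) \left(-14\right) = 1372$)
$\left(u + 8596\right) + \left(\frac{4096 - -1285}{-14438} + \frac{s}{-4487}\right) = \left(1372 + 8596\right) + \left(\frac{4096 - -1285}{-14438} - \frac{175}{-4487}\right) = 9968 + \left(\left(4096 + 1285\right) \left(- \frac{1}{14438}\right) - - \frac{25}{641}\right) = 9968 + \left(5381 \left(- \frac{1}{14438}\right) + \frac{25}{641}\right) = 9968 + \left(- \frac{5381}{14438} + \frac{25}{641}\right) = 9968 - \frac{3088271}{9254758} = \frac{92248339473}{9254758}$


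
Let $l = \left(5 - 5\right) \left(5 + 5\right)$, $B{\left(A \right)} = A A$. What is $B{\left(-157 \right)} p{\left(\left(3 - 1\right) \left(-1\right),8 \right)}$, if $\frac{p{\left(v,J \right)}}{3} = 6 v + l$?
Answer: $-887364$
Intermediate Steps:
$B{\left(A \right)} = A^{2}$
$l = 0$ ($l = 0 \cdot 10 = 0$)
$p{\left(v,J \right)} = 18 v$ ($p{\left(v,J \right)} = 3 \left(6 v + 0\right) = 3 \cdot 6 v = 18 v$)
$B{\left(-157 \right)} p{\left(\left(3 - 1\right) \left(-1\right),8 \right)} = \left(-157\right)^{2} \cdot 18 \left(3 - 1\right) \left(-1\right) = 24649 \cdot 18 \cdot 2 \left(-1\right) = 24649 \cdot 18 \left(-2\right) = 24649 \left(-36\right) = -887364$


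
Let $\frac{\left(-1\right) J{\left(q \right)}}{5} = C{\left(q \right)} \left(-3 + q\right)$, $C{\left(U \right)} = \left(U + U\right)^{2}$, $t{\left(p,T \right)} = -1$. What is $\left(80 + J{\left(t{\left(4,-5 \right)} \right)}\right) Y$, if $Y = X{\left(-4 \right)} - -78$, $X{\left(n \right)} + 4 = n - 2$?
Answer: $10880$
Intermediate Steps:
$X{\left(n \right)} = -6 + n$ ($X{\left(n \right)} = -4 + \left(n - 2\right) = -4 + \left(-2 + n\right) = -6 + n$)
$C{\left(U \right)} = 4 U^{2}$ ($C{\left(U \right)} = \left(2 U\right)^{2} = 4 U^{2}$)
$Y = 68$ ($Y = \left(-6 - 4\right) - -78 = -10 + 78 = 68$)
$J{\left(q \right)} = - 20 q^{2} \left(-3 + q\right)$ ($J{\left(q \right)} = - 5 \cdot 4 q^{2} \left(-3 + q\right) = - 20 q^{2} \left(-3 + q\right)$)
$\left(80 + J{\left(t{\left(4,-5 \right)} \right)}\right) Y = \left(80 + 20 \left(-1\right)^{2} \left(3 - -1\right)\right) 68 = \left(80 + 20 \cdot 1 \left(3 + 1\right)\right) 68 = \left(80 + 20 \cdot 1 \cdot 4\right) 68 = \left(80 + 80\right) 68 = 160 \cdot 68 = 10880$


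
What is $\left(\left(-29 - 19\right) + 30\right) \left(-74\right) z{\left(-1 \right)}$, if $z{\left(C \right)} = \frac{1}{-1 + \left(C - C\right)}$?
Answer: $-1332$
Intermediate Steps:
$z{\left(C \right)} = -1$ ($z{\left(C \right)} = \frac{1}{-1 + 0} = \frac{1}{-1} = -1$)
$\left(\left(-29 - 19\right) + 30\right) \left(-74\right) z{\left(-1 \right)} = \left(\left(-29 - 19\right) + 30\right) \left(-74\right) \left(-1\right) = \left(-48 + 30\right) \left(-74\right) \left(-1\right) = \left(-18\right) \left(-74\right) \left(-1\right) = 1332 \left(-1\right) = -1332$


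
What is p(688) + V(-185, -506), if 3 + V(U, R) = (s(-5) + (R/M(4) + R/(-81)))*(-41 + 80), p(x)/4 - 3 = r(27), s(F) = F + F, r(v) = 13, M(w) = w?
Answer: -271019/54 ≈ -5018.9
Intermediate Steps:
s(F) = 2*F
p(x) = 64 (p(x) = 12 + 4*13 = 12 + 52 = 64)
V(U, R) = -393 + 1001*R/108 (V(U, R) = -3 + (2*(-5) + (R/4 + R/(-81)))*(-41 + 80) = -3 + (-10 + (R*(¼) + R*(-1/81)))*39 = -3 + (-10 + (R/4 - R/81))*39 = -3 + (-10 + 77*R/324)*39 = -3 + (-390 + 1001*R/108) = -393 + 1001*R/108)
p(688) + V(-185, -506) = 64 + (-393 + (1001/108)*(-506)) = 64 + (-393 - 253253/54) = 64 - 274475/54 = -271019/54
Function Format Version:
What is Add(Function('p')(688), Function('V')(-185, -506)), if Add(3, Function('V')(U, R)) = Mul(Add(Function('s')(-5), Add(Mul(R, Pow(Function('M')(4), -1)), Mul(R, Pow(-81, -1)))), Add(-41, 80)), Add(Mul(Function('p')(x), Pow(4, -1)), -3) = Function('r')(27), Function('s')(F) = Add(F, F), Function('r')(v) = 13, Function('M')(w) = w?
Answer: Rational(-271019, 54) ≈ -5018.9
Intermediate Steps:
Function('s')(F) = Mul(2, F)
Function('p')(x) = 64 (Function('p')(x) = Add(12, Mul(4, 13)) = Add(12, 52) = 64)
Function('V')(U, R) = Add(-393, Mul(Rational(1001, 108), R)) (Function('V')(U, R) = Add(-3, Mul(Add(Mul(2, -5), Add(Mul(R, Pow(4, -1)), Mul(R, Pow(-81, -1)))), Add(-41, 80))) = Add(-3, Mul(Add(-10, Add(Mul(R, Rational(1, 4)), Mul(R, Rational(-1, 81)))), 39)) = Add(-3, Mul(Add(-10, Add(Mul(Rational(1, 4), R), Mul(Rational(-1, 81), R))), 39)) = Add(-3, Mul(Add(-10, Mul(Rational(77, 324), R)), 39)) = Add(-3, Add(-390, Mul(Rational(1001, 108), R))) = Add(-393, Mul(Rational(1001, 108), R)))
Add(Function('p')(688), Function('V')(-185, -506)) = Add(64, Add(-393, Mul(Rational(1001, 108), -506))) = Add(64, Add(-393, Rational(-253253, 54))) = Add(64, Rational(-274475, 54)) = Rational(-271019, 54)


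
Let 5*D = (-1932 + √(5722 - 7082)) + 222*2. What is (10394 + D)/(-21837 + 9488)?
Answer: -50482/61745 - 4*I*√85/61745 ≈ -0.81759 - 0.00059727*I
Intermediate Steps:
D = -1488/5 + 4*I*√85/5 (D = ((-1932 + √(5722 - 7082)) + 222*2)/5 = ((-1932 + √(-1360)) + 444)/5 = ((-1932 + 4*I*√85) + 444)/5 = (-1488 + 4*I*√85)/5 = -1488/5 + 4*I*√85/5 ≈ -297.6 + 7.3756*I)
(10394 + D)/(-21837 + 9488) = (10394 + (-1488/5 + 4*I*√85/5))/(-21837 + 9488) = (50482/5 + 4*I*√85/5)/(-12349) = (50482/5 + 4*I*√85/5)*(-1/12349) = -50482/61745 - 4*I*√85/61745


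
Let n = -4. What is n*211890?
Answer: -847560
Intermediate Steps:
n*211890 = -4*211890 = -847560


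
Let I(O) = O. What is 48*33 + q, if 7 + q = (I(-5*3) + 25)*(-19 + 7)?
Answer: 1457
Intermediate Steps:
q = -127 (q = -7 + (-5*3 + 25)*(-19 + 7) = -7 + (-15 + 25)*(-12) = -7 + 10*(-12) = -7 - 120 = -127)
48*33 + q = 48*33 - 127 = 1584 - 127 = 1457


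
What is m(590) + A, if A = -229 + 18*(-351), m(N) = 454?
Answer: -6093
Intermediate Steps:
A = -6547 (A = -229 - 6318 = -6547)
m(590) + A = 454 - 6547 = -6093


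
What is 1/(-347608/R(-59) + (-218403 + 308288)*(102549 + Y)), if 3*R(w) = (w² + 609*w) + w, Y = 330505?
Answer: 32509/1265414737246934 ≈ 2.5690e-11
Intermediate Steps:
R(w) = w²/3 + 610*w/3 (R(w) = ((w² + 609*w) + w)/3 = (w² + 610*w)/3 = w²/3 + 610*w/3)
1/(-347608/R(-59) + (-218403 + 308288)*(102549 + Y)) = 1/(-347608*(-3/(59*(610 - 59))) + (-218403 + 308288)*(102549 + 330505)) = 1/(-347608/((⅓)*(-59)*551) + 89885*433054) = 1/(-347608/(-32509/3) + 38925058790) = 1/(-347608*(-3/32509) + 38925058790) = 1/(1042824/32509 + 38925058790) = 1/(1265414737246934/32509) = 32509/1265414737246934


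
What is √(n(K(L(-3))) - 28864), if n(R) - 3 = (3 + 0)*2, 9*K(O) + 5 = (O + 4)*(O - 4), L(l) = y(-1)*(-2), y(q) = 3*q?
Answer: I*√28855 ≈ 169.87*I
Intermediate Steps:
L(l) = 6 (L(l) = (3*(-1))*(-2) = -3*(-2) = 6)
K(O) = -5/9 + (-4 + O)*(4 + O)/9 (K(O) = -5/9 + ((O + 4)*(O - 4))/9 = -5/9 + ((4 + O)*(-4 + O))/9 = -5/9 + ((-4 + O)*(4 + O))/9 = -5/9 + (-4 + O)*(4 + O)/9)
n(R) = 9 (n(R) = 3 + (3 + 0)*2 = 3 + 3*2 = 3 + 6 = 9)
√(n(K(L(-3))) - 28864) = √(9 - 28864) = √(-28855) = I*√28855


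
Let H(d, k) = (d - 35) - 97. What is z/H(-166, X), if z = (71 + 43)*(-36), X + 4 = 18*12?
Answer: 2052/149 ≈ 13.772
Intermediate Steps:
X = 212 (X = -4 + 18*12 = -4 + 216 = 212)
H(d, k) = -132 + d (H(d, k) = (-35 + d) - 97 = -132 + d)
z = -4104 (z = 114*(-36) = -4104)
z/H(-166, X) = -4104/(-132 - 166) = -4104/(-298) = -4104*(-1/298) = 2052/149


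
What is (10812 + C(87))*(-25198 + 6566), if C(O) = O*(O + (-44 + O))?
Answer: -412177104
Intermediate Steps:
C(O) = O*(-44 + 2*O)
(10812 + C(87))*(-25198 + 6566) = (10812 + 2*87*(-22 + 87))*(-25198 + 6566) = (10812 + 2*87*65)*(-18632) = (10812 + 11310)*(-18632) = 22122*(-18632) = -412177104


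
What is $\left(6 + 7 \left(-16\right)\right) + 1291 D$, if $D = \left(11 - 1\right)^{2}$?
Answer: $128994$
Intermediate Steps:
$D = 100$ ($D = 10^{2} = 100$)
$\left(6 + 7 \left(-16\right)\right) + 1291 D = \left(6 + 7 \left(-16\right)\right) + 1291 \cdot 100 = \left(6 - 112\right) + 129100 = -106 + 129100 = 128994$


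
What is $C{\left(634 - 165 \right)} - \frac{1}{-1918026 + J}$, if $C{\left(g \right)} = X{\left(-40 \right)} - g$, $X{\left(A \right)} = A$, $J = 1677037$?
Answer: $- \frac{122663400}{240989} \approx -509.0$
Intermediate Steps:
$C{\left(g \right)} = -40 - g$
$C{\left(634 - 165 \right)} - \frac{1}{-1918026 + J} = \left(-40 - \left(634 - 165\right)\right) - \frac{1}{-1918026 + 1677037} = \left(-40 - \left(634 - 165\right)\right) - \frac{1}{-240989} = \left(-40 - 469\right) - - \frac{1}{240989} = \left(-40 - 469\right) + \frac{1}{240989} = -509 + \frac{1}{240989} = - \frac{122663400}{240989}$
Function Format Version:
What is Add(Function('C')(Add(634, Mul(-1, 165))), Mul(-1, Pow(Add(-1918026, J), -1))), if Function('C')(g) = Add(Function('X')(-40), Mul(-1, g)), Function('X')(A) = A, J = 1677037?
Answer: Rational(-122663400, 240989) ≈ -509.00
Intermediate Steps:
Function('C')(g) = Add(-40, Mul(-1, g))
Add(Function('C')(Add(634, Mul(-1, 165))), Mul(-1, Pow(Add(-1918026, J), -1))) = Add(Add(-40, Mul(-1, Add(634, Mul(-1, 165)))), Mul(-1, Pow(Add(-1918026, 1677037), -1))) = Add(Add(-40, Mul(-1, Add(634, -165))), Mul(-1, Pow(-240989, -1))) = Add(Add(-40, Mul(-1, 469)), Mul(-1, Rational(-1, 240989))) = Add(Add(-40, -469), Rational(1, 240989)) = Add(-509, Rational(1, 240989)) = Rational(-122663400, 240989)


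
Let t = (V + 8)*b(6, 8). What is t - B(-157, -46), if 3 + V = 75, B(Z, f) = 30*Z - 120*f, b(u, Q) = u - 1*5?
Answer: -730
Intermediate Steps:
b(u, Q) = -5 + u (b(u, Q) = u - 5 = -5 + u)
B(Z, f) = -120*f + 30*Z
V = 72 (V = -3 + 75 = 72)
t = 80 (t = (72 + 8)*(-5 + 6) = 80*1 = 80)
t - B(-157, -46) = 80 - (-120*(-46) + 30*(-157)) = 80 - (5520 - 4710) = 80 - 1*810 = 80 - 810 = -730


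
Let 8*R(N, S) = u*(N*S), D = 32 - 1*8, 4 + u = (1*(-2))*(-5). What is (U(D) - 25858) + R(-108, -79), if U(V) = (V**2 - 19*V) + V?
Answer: -19315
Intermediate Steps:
u = 6 (u = -4 + (1*(-2))*(-5) = -4 - 2*(-5) = -4 + 10 = 6)
D = 24 (D = 32 - 8 = 24)
R(N, S) = 3*N*S/4 (R(N, S) = (6*(N*S))/8 = (6*N*S)/8 = 3*N*S/4)
U(V) = V**2 - 18*V
(U(D) - 25858) + R(-108, -79) = (24*(-18 + 24) - 25858) + (3/4)*(-108)*(-79) = (24*6 - 25858) + 6399 = (144 - 25858) + 6399 = -25714 + 6399 = -19315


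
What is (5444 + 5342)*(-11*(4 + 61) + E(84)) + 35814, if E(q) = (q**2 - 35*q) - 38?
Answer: 36309132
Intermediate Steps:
E(q) = -38 + q**2 - 35*q
(5444 + 5342)*(-11*(4 + 61) + E(84)) + 35814 = (5444 + 5342)*(-11*(4 + 61) + (-38 + 84**2 - 35*84)) + 35814 = 10786*(-11*65 + (-38 + 7056 - 2940)) + 35814 = 10786*(-715 + 4078) + 35814 = 10786*3363 + 35814 = 36273318 + 35814 = 36309132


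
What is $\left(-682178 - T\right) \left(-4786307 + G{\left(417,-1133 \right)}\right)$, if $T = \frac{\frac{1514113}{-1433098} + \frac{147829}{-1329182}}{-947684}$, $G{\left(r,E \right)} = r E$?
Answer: $\frac{404748854214184381637388417040}{112824627151482739} \approx 3.5874 \cdot 10^{12}$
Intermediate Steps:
$G{\left(r,E \right)} = E r$
$T = \frac{139024074363}{112824627151482739}$ ($T = \left(1514113 \left(- \frac{1}{1433098}\right) + 147829 \left(- \frac{1}{1329182}\right)\right) \left(- \frac{1}{947684}\right) = \left(- \frac{1514113}{1433098} - \frac{147829}{1329182}\right) \left(- \frac{1}{947684}\right) = \left(- \frac{556096297452}{476212016459}\right) \left(- \frac{1}{947684}\right) = \frac{139024074363}{112824627151482739} \approx 1.2322 \cdot 10^{-6}$)
$\left(-682178 - T\right) \left(-4786307 + G{\left(417,-1133 \right)}\right) = \left(-682178 - \frac{139024074363}{112824627151482739}\right) \left(-4786307 - 472461\right) = \left(- \frac{76966478501083215999905}{112824627151482739}\right) \left(-5258768\right) = \frac{404748854214184381637388417040}{112824627151482739}$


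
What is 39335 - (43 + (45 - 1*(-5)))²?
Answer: 30686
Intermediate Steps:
39335 - (43 + (45 - 1*(-5)))² = 39335 - (43 + (45 + 5))² = 39335 - (43 + 50)² = 39335 - 1*93² = 39335 - 1*8649 = 39335 - 8649 = 30686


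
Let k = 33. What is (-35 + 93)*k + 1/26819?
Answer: 51331567/26819 ≈ 1914.0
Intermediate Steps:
(-35 + 93)*k + 1/26819 = (-35 + 93)*33 + 1/26819 = 58*33 + 1/26819 = 1914 + 1/26819 = 51331567/26819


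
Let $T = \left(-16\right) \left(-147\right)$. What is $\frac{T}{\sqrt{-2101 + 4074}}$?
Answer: $\frac{2352 \sqrt{1973}}{1973} \approx 52.951$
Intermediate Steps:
$T = 2352$
$\frac{T}{\sqrt{-2101 + 4074}} = \frac{2352}{\sqrt{-2101 + 4074}} = \frac{2352}{\sqrt{1973}} = 2352 \frac{\sqrt{1973}}{1973} = \frac{2352 \sqrt{1973}}{1973}$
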